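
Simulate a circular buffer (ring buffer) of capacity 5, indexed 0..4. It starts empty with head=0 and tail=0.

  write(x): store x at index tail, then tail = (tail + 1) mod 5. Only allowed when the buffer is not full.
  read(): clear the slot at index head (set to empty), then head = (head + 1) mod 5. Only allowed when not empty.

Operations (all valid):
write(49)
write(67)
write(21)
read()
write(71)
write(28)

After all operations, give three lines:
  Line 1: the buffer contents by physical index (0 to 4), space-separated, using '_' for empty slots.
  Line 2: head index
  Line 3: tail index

write(49): buf=[49 _ _ _ _], head=0, tail=1, size=1
write(67): buf=[49 67 _ _ _], head=0, tail=2, size=2
write(21): buf=[49 67 21 _ _], head=0, tail=3, size=3
read(): buf=[_ 67 21 _ _], head=1, tail=3, size=2
write(71): buf=[_ 67 21 71 _], head=1, tail=4, size=3
write(28): buf=[_ 67 21 71 28], head=1, tail=0, size=4

Answer: _ 67 21 71 28
1
0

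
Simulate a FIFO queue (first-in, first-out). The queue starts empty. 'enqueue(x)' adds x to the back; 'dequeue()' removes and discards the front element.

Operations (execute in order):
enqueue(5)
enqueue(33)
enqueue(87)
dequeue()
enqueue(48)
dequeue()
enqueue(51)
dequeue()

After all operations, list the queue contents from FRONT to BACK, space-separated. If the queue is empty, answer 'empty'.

Answer: 48 51

Derivation:
enqueue(5): [5]
enqueue(33): [5, 33]
enqueue(87): [5, 33, 87]
dequeue(): [33, 87]
enqueue(48): [33, 87, 48]
dequeue(): [87, 48]
enqueue(51): [87, 48, 51]
dequeue(): [48, 51]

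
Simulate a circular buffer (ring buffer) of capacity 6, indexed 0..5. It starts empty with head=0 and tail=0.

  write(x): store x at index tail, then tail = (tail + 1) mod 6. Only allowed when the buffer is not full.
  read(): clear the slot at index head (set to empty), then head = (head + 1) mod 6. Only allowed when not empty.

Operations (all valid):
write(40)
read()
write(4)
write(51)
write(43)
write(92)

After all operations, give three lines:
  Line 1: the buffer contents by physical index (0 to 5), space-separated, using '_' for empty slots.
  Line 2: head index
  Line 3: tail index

Answer: _ 4 51 43 92 _
1
5

Derivation:
write(40): buf=[40 _ _ _ _ _], head=0, tail=1, size=1
read(): buf=[_ _ _ _ _ _], head=1, tail=1, size=0
write(4): buf=[_ 4 _ _ _ _], head=1, tail=2, size=1
write(51): buf=[_ 4 51 _ _ _], head=1, tail=3, size=2
write(43): buf=[_ 4 51 43 _ _], head=1, tail=4, size=3
write(92): buf=[_ 4 51 43 92 _], head=1, tail=5, size=4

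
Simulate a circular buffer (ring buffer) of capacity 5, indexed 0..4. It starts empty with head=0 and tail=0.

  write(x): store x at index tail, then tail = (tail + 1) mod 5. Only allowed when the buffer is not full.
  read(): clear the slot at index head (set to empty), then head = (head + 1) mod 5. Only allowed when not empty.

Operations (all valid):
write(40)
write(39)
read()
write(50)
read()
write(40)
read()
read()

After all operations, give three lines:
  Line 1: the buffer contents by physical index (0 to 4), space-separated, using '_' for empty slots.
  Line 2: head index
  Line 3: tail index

write(40): buf=[40 _ _ _ _], head=0, tail=1, size=1
write(39): buf=[40 39 _ _ _], head=0, tail=2, size=2
read(): buf=[_ 39 _ _ _], head=1, tail=2, size=1
write(50): buf=[_ 39 50 _ _], head=1, tail=3, size=2
read(): buf=[_ _ 50 _ _], head=2, tail=3, size=1
write(40): buf=[_ _ 50 40 _], head=2, tail=4, size=2
read(): buf=[_ _ _ 40 _], head=3, tail=4, size=1
read(): buf=[_ _ _ _ _], head=4, tail=4, size=0

Answer: _ _ _ _ _
4
4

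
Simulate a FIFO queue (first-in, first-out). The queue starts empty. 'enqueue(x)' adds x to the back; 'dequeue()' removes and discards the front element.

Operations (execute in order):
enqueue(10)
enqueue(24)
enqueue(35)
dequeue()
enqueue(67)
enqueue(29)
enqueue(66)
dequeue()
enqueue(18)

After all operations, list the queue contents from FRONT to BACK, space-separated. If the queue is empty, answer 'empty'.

Answer: 35 67 29 66 18

Derivation:
enqueue(10): [10]
enqueue(24): [10, 24]
enqueue(35): [10, 24, 35]
dequeue(): [24, 35]
enqueue(67): [24, 35, 67]
enqueue(29): [24, 35, 67, 29]
enqueue(66): [24, 35, 67, 29, 66]
dequeue(): [35, 67, 29, 66]
enqueue(18): [35, 67, 29, 66, 18]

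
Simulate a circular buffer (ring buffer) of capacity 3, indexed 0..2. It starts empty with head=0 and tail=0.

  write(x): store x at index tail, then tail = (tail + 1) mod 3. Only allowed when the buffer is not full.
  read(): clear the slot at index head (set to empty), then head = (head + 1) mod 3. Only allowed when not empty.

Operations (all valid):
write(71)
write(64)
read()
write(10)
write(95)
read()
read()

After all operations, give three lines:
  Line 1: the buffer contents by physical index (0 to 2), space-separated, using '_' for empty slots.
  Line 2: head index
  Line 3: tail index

Answer: 95 _ _
0
1

Derivation:
write(71): buf=[71 _ _], head=0, tail=1, size=1
write(64): buf=[71 64 _], head=0, tail=2, size=2
read(): buf=[_ 64 _], head=1, tail=2, size=1
write(10): buf=[_ 64 10], head=1, tail=0, size=2
write(95): buf=[95 64 10], head=1, tail=1, size=3
read(): buf=[95 _ 10], head=2, tail=1, size=2
read(): buf=[95 _ _], head=0, tail=1, size=1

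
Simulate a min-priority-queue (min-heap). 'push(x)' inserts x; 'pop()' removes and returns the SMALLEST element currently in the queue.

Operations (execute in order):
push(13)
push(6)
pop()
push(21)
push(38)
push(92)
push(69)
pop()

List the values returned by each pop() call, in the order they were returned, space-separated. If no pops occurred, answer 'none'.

push(13): heap contents = [13]
push(6): heap contents = [6, 13]
pop() → 6: heap contents = [13]
push(21): heap contents = [13, 21]
push(38): heap contents = [13, 21, 38]
push(92): heap contents = [13, 21, 38, 92]
push(69): heap contents = [13, 21, 38, 69, 92]
pop() → 13: heap contents = [21, 38, 69, 92]

Answer: 6 13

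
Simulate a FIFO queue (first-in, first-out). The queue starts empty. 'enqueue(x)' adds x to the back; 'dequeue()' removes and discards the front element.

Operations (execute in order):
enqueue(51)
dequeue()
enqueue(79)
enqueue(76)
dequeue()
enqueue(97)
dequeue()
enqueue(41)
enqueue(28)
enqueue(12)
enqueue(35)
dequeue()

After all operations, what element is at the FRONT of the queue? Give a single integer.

enqueue(51): queue = [51]
dequeue(): queue = []
enqueue(79): queue = [79]
enqueue(76): queue = [79, 76]
dequeue(): queue = [76]
enqueue(97): queue = [76, 97]
dequeue(): queue = [97]
enqueue(41): queue = [97, 41]
enqueue(28): queue = [97, 41, 28]
enqueue(12): queue = [97, 41, 28, 12]
enqueue(35): queue = [97, 41, 28, 12, 35]
dequeue(): queue = [41, 28, 12, 35]

Answer: 41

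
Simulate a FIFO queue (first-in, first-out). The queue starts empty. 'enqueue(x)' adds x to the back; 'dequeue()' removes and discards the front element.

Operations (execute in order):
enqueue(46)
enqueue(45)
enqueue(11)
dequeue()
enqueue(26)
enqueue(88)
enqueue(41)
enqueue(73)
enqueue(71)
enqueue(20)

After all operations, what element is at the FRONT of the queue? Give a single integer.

Answer: 45

Derivation:
enqueue(46): queue = [46]
enqueue(45): queue = [46, 45]
enqueue(11): queue = [46, 45, 11]
dequeue(): queue = [45, 11]
enqueue(26): queue = [45, 11, 26]
enqueue(88): queue = [45, 11, 26, 88]
enqueue(41): queue = [45, 11, 26, 88, 41]
enqueue(73): queue = [45, 11, 26, 88, 41, 73]
enqueue(71): queue = [45, 11, 26, 88, 41, 73, 71]
enqueue(20): queue = [45, 11, 26, 88, 41, 73, 71, 20]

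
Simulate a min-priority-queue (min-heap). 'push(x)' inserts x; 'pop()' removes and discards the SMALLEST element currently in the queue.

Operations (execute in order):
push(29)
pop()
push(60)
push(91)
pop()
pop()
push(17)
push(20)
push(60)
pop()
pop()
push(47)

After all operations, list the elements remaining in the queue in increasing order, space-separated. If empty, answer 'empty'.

push(29): heap contents = [29]
pop() → 29: heap contents = []
push(60): heap contents = [60]
push(91): heap contents = [60, 91]
pop() → 60: heap contents = [91]
pop() → 91: heap contents = []
push(17): heap contents = [17]
push(20): heap contents = [17, 20]
push(60): heap contents = [17, 20, 60]
pop() → 17: heap contents = [20, 60]
pop() → 20: heap contents = [60]
push(47): heap contents = [47, 60]

Answer: 47 60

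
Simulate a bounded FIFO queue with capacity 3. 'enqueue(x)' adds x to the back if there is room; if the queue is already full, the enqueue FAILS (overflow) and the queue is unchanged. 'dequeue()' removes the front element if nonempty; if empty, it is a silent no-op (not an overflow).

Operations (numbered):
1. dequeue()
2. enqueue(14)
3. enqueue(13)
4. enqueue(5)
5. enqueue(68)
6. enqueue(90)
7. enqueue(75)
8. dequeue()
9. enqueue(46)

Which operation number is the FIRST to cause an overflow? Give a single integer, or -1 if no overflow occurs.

Answer: 5

Derivation:
1. dequeue(): empty, no-op, size=0
2. enqueue(14): size=1
3. enqueue(13): size=2
4. enqueue(5): size=3
5. enqueue(68): size=3=cap → OVERFLOW (fail)
6. enqueue(90): size=3=cap → OVERFLOW (fail)
7. enqueue(75): size=3=cap → OVERFLOW (fail)
8. dequeue(): size=2
9. enqueue(46): size=3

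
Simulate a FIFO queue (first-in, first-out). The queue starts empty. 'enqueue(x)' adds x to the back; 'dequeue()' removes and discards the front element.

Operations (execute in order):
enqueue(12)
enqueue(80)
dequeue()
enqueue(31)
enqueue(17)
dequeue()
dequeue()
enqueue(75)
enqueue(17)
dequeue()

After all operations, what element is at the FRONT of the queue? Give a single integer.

enqueue(12): queue = [12]
enqueue(80): queue = [12, 80]
dequeue(): queue = [80]
enqueue(31): queue = [80, 31]
enqueue(17): queue = [80, 31, 17]
dequeue(): queue = [31, 17]
dequeue(): queue = [17]
enqueue(75): queue = [17, 75]
enqueue(17): queue = [17, 75, 17]
dequeue(): queue = [75, 17]

Answer: 75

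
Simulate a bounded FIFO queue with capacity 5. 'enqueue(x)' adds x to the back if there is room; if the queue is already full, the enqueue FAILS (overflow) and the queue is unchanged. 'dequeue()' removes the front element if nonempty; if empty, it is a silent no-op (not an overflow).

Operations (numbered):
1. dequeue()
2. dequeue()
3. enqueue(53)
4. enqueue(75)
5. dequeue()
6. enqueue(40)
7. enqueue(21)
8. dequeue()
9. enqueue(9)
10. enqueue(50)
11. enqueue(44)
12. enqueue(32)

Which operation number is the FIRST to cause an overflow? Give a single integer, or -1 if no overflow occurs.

Answer: 12

Derivation:
1. dequeue(): empty, no-op, size=0
2. dequeue(): empty, no-op, size=0
3. enqueue(53): size=1
4. enqueue(75): size=2
5. dequeue(): size=1
6. enqueue(40): size=2
7. enqueue(21): size=3
8. dequeue(): size=2
9. enqueue(9): size=3
10. enqueue(50): size=4
11. enqueue(44): size=5
12. enqueue(32): size=5=cap → OVERFLOW (fail)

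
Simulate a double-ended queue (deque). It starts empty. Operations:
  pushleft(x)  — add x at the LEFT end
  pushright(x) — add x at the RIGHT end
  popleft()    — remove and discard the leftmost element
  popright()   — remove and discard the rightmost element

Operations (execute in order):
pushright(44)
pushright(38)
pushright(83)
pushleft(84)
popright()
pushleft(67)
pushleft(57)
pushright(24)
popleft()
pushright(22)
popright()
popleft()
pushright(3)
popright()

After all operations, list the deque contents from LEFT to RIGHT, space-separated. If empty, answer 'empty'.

pushright(44): [44]
pushright(38): [44, 38]
pushright(83): [44, 38, 83]
pushleft(84): [84, 44, 38, 83]
popright(): [84, 44, 38]
pushleft(67): [67, 84, 44, 38]
pushleft(57): [57, 67, 84, 44, 38]
pushright(24): [57, 67, 84, 44, 38, 24]
popleft(): [67, 84, 44, 38, 24]
pushright(22): [67, 84, 44, 38, 24, 22]
popright(): [67, 84, 44, 38, 24]
popleft(): [84, 44, 38, 24]
pushright(3): [84, 44, 38, 24, 3]
popright(): [84, 44, 38, 24]

Answer: 84 44 38 24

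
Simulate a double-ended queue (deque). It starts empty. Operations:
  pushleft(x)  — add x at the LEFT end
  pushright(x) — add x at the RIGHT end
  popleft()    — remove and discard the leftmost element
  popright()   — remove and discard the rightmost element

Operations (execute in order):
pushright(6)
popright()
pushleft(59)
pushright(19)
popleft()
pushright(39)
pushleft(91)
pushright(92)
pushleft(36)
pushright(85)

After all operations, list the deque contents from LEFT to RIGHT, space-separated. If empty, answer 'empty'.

Answer: 36 91 19 39 92 85

Derivation:
pushright(6): [6]
popright(): []
pushleft(59): [59]
pushright(19): [59, 19]
popleft(): [19]
pushright(39): [19, 39]
pushleft(91): [91, 19, 39]
pushright(92): [91, 19, 39, 92]
pushleft(36): [36, 91, 19, 39, 92]
pushright(85): [36, 91, 19, 39, 92, 85]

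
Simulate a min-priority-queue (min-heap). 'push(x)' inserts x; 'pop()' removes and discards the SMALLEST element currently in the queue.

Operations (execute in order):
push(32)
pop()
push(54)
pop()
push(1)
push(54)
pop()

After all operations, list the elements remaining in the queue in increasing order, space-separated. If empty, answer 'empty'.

Answer: 54

Derivation:
push(32): heap contents = [32]
pop() → 32: heap contents = []
push(54): heap contents = [54]
pop() → 54: heap contents = []
push(1): heap contents = [1]
push(54): heap contents = [1, 54]
pop() → 1: heap contents = [54]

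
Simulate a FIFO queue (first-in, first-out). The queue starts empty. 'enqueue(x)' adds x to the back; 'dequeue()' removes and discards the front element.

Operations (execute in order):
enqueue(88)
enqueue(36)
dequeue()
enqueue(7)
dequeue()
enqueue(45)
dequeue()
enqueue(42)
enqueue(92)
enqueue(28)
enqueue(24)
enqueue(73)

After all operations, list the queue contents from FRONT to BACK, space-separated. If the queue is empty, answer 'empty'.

enqueue(88): [88]
enqueue(36): [88, 36]
dequeue(): [36]
enqueue(7): [36, 7]
dequeue(): [7]
enqueue(45): [7, 45]
dequeue(): [45]
enqueue(42): [45, 42]
enqueue(92): [45, 42, 92]
enqueue(28): [45, 42, 92, 28]
enqueue(24): [45, 42, 92, 28, 24]
enqueue(73): [45, 42, 92, 28, 24, 73]

Answer: 45 42 92 28 24 73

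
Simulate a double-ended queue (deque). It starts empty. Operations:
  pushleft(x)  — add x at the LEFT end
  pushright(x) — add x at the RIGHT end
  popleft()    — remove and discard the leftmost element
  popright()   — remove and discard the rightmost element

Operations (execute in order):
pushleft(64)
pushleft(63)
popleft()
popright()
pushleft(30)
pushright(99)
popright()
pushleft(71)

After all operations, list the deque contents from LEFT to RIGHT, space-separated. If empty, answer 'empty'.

Answer: 71 30

Derivation:
pushleft(64): [64]
pushleft(63): [63, 64]
popleft(): [64]
popright(): []
pushleft(30): [30]
pushright(99): [30, 99]
popright(): [30]
pushleft(71): [71, 30]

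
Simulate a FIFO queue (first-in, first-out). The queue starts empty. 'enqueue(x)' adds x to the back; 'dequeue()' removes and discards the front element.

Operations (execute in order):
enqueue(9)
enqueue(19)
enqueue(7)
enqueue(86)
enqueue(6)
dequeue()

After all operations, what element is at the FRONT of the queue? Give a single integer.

Answer: 19

Derivation:
enqueue(9): queue = [9]
enqueue(19): queue = [9, 19]
enqueue(7): queue = [9, 19, 7]
enqueue(86): queue = [9, 19, 7, 86]
enqueue(6): queue = [9, 19, 7, 86, 6]
dequeue(): queue = [19, 7, 86, 6]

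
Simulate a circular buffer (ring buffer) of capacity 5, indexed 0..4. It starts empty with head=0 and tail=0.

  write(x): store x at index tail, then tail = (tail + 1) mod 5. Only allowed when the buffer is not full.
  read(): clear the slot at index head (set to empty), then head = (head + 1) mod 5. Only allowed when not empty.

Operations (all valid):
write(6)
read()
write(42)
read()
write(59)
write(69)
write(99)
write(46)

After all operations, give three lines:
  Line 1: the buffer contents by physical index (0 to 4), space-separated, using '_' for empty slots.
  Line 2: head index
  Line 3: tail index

Answer: 46 _ 59 69 99
2
1

Derivation:
write(6): buf=[6 _ _ _ _], head=0, tail=1, size=1
read(): buf=[_ _ _ _ _], head=1, tail=1, size=0
write(42): buf=[_ 42 _ _ _], head=1, tail=2, size=1
read(): buf=[_ _ _ _ _], head=2, tail=2, size=0
write(59): buf=[_ _ 59 _ _], head=2, tail=3, size=1
write(69): buf=[_ _ 59 69 _], head=2, tail=4, size=2
write(99): buf=[_ _ 59 69 99], head=2, tail=0, size=3
write(46): buf=[46 _ 59 69 99], head=2, tail=1, size=4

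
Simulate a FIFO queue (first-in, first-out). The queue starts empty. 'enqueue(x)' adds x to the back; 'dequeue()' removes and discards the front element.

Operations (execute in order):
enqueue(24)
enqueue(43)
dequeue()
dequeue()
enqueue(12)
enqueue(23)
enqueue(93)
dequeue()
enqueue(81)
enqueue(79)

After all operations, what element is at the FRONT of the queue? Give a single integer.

Answer: 23

Derivation:
enqueue(24): queue = [24]
enqueue(43): queue = [24, 43]
dequeue(): queue = [43]
dequeue(): queue = []
enqueue(12): queue = [12]
enqueue(23): queue = [12, 23]
enqueue(93): queue = [12, 23, 93]
dequeue(): queue = [23, 93]
enqueue(81): queue = [23, 93, 81]
enqueue(79): queue = [23, 93, 81, 79]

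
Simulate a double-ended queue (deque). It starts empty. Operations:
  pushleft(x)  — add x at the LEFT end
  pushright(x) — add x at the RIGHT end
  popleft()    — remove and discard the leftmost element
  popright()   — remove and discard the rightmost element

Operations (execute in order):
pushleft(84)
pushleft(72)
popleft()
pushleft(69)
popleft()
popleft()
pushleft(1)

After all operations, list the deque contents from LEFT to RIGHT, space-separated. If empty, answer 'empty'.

pushleft(84): [84]
pushleft(72): [72, 84]
popleft(): [84]
pushleft(69): [69, 84]
popleft(): [84]
popleft(): []
pushleft(1): [1]

Answer: 1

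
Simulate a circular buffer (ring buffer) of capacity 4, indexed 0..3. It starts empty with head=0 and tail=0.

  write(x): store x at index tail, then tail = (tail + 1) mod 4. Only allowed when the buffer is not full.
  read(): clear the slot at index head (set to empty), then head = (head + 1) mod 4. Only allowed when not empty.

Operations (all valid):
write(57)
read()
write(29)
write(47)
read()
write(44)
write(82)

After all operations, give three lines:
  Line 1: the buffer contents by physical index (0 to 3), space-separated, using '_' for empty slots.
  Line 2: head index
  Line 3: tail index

Answer: 82 _ 47 44
2
1

Derivation:
write(57): buf=[57 _ _ _], head=0, tail=1, size=1
read(): buf=[_ _ _ _], head=1, tail=1, size=0
write(29): buf=[_ 29 _ _], head=1, tail=2, size=1
write(47): buf=[_ 29 47 _], head=1, tail=3, size=2
read(): buf=[_ _ 47 _], head=2, tail=3, size=1
write(44): buf=[_ _ 47 44], head=2, tail=0, size=2
write(82): buf=[82 _ 47 44], head=2, tail=1, size=3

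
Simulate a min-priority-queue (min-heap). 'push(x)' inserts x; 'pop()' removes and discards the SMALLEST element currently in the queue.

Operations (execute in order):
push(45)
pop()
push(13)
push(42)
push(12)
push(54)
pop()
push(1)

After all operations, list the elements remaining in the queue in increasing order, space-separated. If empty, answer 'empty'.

push(45): heap contents = [45]
pop() → 45: heap contents = []
push(13): heap contents = [13]
push(42): heap contents = [13, 42]
push(12): heap contents = [12, 13, 42]
push(54): heap contents = [12, 13, 42, 54]
pop() → 12: heap contents = [13, 42, 54]
push(1): heap contents = [1, 13, 42, 54]

Answer: 1 13 42 54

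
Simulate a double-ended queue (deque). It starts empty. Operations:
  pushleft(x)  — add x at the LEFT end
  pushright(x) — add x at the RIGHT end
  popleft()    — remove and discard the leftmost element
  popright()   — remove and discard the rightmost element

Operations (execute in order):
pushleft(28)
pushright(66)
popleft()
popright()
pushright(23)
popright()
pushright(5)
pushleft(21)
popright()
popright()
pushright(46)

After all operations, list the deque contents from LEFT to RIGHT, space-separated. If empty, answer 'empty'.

pushleft(28): [28]
pushright(66): [28, 66]
popleft(): [66]
popright(): []
pushright(23): [23]
popright(): []
pushright(5): [5]
pushleft(21): [21, 5]
popright(): [21]
popright(): []
pushright(46): [46]

Answer: 46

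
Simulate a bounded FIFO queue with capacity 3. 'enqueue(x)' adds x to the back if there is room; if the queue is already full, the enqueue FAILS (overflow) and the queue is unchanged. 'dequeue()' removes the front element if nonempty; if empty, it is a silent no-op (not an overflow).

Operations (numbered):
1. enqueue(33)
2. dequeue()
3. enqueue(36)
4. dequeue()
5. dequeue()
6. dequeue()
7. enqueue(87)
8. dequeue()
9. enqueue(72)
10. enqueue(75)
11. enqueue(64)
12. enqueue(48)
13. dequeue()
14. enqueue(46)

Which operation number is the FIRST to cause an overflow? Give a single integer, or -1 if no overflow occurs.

Answer: 12

Derivation:
1. enqueue(33): size=1
2. dequeue(): size=0
3. enqueue(36): size=1
4. dequeue(): size=0
5. dequeue(): empty, no-op, size=0
6. dequeue(): empty, no-op, size=0
7. enqueue(87): size=1
8. dequeue(): size=0
9. enqueue(72): size=1
10. enqueue(75): size=2
11. enqueue(64): size=3
12. enqueue(48): size=3=cap → OVERFLOW (fail)
13. dequeue(): size=2
14. enqueue(46): size=3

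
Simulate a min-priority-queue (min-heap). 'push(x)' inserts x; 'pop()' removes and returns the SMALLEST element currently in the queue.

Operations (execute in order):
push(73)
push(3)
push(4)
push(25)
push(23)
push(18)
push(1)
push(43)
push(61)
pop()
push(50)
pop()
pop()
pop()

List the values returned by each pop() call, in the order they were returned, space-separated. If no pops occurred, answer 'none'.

push(73): heap contents = [73]
push(3): heap contents = [3, 73]
push(4): heap contents = [3, 4, 73]
push(25): heap contents = [3, 4, 25, 73]
push(23): heap contents = [3, 4, 23, 25, 73]
push(18): heap contents = [3, 4, 18, 23, 25, 73]
push(1): heap contents = [1, 3, 4, 18, 23, 25, 73]
push(43): heap contents = [1, 3, 4, 18, 23, 25, 43, 73]
push(61): heap contents = [1, 3, 4, 18, 23, 25, 43, 61, 73]
pop() → 1: heap contents = [3, 4, 18, 23, 25, 43, 61, 73]
push(50): heap contents = [3, 4, 18, 23, 25, 43, 50, 61, 73]
pop() → 3: heap contents = [4, 18, 23, 25, 43, 50, 61, 73]
pop() → 4: heap contents = [18, 23, 25, 43, 50, 61, 73]
pop() → 18: heap contents = [23, 25, 43, 50, 61, 73]

Answer: 1 3 4 18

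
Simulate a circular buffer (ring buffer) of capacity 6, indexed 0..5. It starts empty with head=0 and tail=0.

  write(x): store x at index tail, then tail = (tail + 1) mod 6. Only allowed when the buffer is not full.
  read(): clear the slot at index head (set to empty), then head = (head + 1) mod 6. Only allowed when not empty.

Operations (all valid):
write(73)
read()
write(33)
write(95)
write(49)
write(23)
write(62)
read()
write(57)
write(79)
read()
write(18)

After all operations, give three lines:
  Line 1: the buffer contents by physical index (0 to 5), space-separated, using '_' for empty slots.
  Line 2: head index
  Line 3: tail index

Answer: 57 79 18 49 23 62
3
3

Derivation:
write(73): buf=[73 _ _ _ _ _], head=0, tail=1, size=1
read(): buf=[_ _ _ _ _ _], head=1, tail=1, size=0
write(33): buf=[_ 33 _ _ _ _], head=1, tail=2, size=1
write(95): buf=[_ 33 95 _ _ _], head=1, tail=3, size=2
write(49): buf=[_ 33 95 49 _ _], head=1, tail=4, size=3
write(23): buf=[_ 33 95 49 23 _], head=1, tail=5, size=4
write(62): buf=[_ 33 95 49 23 62], head=1, tail=0, size=5
read(): buf=[_ _ 95 49 23 62], head=2, tail=0, size=4
write(57): buf=[57 _ 95 49 23 62], head=2, tail=1, size=5
write(79): buf=[57 79 95 49 23 62], head=2, tail=2, size=6
read(): buf=[57 79 _ 49 23 62], head=3, tail=2, size=5
write(18): buf=[57 79 18 49 23 62], head=3, tail=3, size=6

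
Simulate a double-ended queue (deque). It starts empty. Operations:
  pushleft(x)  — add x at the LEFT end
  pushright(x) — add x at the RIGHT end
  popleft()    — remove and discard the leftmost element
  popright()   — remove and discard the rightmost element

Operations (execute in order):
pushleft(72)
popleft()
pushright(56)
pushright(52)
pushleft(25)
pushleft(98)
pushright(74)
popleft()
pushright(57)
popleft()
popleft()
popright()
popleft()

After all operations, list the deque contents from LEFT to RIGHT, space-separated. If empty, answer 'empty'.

Answer: 74

Derivation:
pushleft(72): [72]
popleft(): []
pushright(56): [56]
pushright(52): [56, 52]
pushleft(25): [25, 56, 52]
pushleft(98): [98, 25, 56, 52]
pushright(74): [98, 25, 56, 52, 74]
popleft(): [25, 56, 52, 74]
pushright(57): [25, 56, 52, 74, 57]
popleft(): [56, 52, 74, 57]
popleft(): [52, 74, 57]
popright(): [52, 74]
popleft(): [74]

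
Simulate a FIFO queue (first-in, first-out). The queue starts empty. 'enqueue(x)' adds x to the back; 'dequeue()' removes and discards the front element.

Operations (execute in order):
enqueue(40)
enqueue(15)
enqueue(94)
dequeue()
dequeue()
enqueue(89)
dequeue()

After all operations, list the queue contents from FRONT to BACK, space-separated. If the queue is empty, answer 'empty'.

Answer: 89

Derivation:
enqueue(40): [40]
enqueue(15): [40, 15]
enqueue(94): [40, 15, 94]
dequeue(): [15, 94]
dequeue(): [94]
enqueue(89): [94, 89]
dequeue(): [89]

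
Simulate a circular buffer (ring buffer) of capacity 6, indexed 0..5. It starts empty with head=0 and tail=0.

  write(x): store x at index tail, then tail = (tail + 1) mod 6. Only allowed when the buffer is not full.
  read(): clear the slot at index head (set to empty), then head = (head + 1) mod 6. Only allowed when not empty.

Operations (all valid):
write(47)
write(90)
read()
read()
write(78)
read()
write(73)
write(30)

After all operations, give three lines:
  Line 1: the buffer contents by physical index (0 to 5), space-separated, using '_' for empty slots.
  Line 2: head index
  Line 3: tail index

Answer: _ _ _ 73 30 _
3
5

Derivation:
write(47): buf=[47 _ _ _ _ _], head=0, tail=1, size=1
write(90): buf=[47 90 _ _ _ _], head=0, tail=2, size=2
read(): buf=[_ 90 _ _ _ _], head=1, tail=2, size=1
read(): buf=[_ _ _ _ _ _], head=2, tail=2, size=0
write(78): buf=[_ _ 78 _ _ _], head=2, tail=3, size=1
read(): buf=[_ _ _ _ _ _], head=3, tail=3, size=0
write(73): buf=[_ _ _ 73 _ _], head=3, tail=4, size=1
write(30): buf=[_ _ _ 73 30 _], head=3, tail=5, size=2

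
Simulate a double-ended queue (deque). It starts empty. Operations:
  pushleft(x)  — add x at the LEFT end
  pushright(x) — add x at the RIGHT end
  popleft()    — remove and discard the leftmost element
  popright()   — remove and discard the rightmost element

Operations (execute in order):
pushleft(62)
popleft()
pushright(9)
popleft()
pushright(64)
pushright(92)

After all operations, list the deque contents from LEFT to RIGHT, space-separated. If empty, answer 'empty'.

pushleft(62): [62]
popleft(): []
pushright(9): [9]
popleft(): []
pushright(64): [64]
pushright(92): [64, 92]

Answer: 64 92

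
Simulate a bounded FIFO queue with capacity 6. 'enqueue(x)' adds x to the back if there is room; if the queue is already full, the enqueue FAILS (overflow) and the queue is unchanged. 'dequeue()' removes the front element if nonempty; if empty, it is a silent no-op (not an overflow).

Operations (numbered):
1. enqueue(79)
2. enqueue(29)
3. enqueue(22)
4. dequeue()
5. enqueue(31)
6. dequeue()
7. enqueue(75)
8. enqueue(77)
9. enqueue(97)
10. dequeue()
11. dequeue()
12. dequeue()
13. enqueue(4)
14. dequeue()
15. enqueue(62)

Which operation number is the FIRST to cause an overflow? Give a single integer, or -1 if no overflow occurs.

Answer: -1

Derivation:
1. enqueue(79): size=1
2. enqueue(29): size=2
3. enqueue(22): size=3
4. dequeue(): size=2
5. enqueue(31): size=3
6. dequeue(): size=2
7. enqueue(75): size=3
8. enqueue(77): size=4
9. enqueue(97): size=5
10. dequeue(): size=4
11. dequeue(): size=3
12. dequeue(): size=2
13. enqueue(4): size=3
14. dequeue(): size=2
15. enqueue(62): size=3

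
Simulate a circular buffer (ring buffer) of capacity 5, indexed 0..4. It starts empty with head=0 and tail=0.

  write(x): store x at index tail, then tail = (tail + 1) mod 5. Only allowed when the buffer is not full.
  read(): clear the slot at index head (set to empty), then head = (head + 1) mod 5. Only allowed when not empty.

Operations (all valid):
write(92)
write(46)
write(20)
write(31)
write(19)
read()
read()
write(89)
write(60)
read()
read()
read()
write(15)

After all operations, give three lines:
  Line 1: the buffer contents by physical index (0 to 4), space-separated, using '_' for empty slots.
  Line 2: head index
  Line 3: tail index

Answer: 89 60 15 _ _
0
3

Derivation:
write(92): buf=[92 _ _ _ _], head=0, tail=1, size=1
write(46): buf=[92 46 _ _ _], head=0, tail=2, size=2
write(20): buf=[92 46 20 _ _], head=0, tail=3, size=3
write(31): buf=[92 46 20 31 _], head=0, tail=4, size=4
write(19): buf=[92 46 20 31 19], head=0, tail=0, size=5
read(): buf=[_ 46 20 31 19], head=1, tail=0, size=4
read(): buf=[_ _ 20 31 19], head=2, tail=0, size=3
write(89): buf=[89 _ 20 31 19], head=2, tail=1, size=4
write(60): buf=[89 60 20 31 19], head=2, tail=2, size=5
read(): buf=[89 60 _ 31 19], head=3, tail=2, size=4
read(): buf=[89 60 _ _ 19], head=4, tail=2, size=3
read(): buf=[89 60 _ _ _], head=0, tail=2, size=2
write(15): buf=[89 60 15 _ _], head=0, tail=3, size=3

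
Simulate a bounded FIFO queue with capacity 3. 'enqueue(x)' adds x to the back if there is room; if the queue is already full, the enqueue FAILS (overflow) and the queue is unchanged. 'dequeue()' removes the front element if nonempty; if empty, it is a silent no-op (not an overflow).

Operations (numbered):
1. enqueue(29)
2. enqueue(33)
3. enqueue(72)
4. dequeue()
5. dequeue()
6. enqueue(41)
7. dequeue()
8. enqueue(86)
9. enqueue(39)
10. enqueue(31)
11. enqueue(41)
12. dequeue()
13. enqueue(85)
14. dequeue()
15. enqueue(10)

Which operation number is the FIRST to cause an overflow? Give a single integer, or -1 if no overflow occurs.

1. enqueue(29): size=1
2. enqueue(33): size=2
3. enqueue(72): size=3
4. dequeue(): size=2
5. dequeue(): size=1
6. enqueue(41): size=2
7. dequeue(): size=1
8. enqueue(86): size=2
9. enqueue(39): size=3
10. enqueue(31): size=3=cap → OVERFLOW (fail)
11. enqueue(41): size=3=cap → OVERFLOW (fail)
12. dequeue(): size=2
13. enqueue(85): size=3
14. dequeue(): size=2
15. enqueue(10): size=3

Answer: 10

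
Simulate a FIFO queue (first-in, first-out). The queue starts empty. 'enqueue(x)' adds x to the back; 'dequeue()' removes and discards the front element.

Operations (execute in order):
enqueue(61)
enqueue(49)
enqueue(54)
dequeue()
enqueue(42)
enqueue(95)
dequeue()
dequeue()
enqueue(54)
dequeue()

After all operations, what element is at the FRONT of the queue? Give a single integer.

Answer: 95

Derivation:
enqueue(61): queue = [61]
enqueue(49): queue = [61, 49]
enqueue(54): queue = [61, 49, 54]
dequeue(): queue = [49, 54]
enqueue(42): queue = [49, 54, 42]
enqueue(95): queue = [49, 54, 42, 95]
dequeue(): queue = [54, 42, 95]
dequeue(): queue = [42, 95]
enqueue(54): queue = [42, 95, 54]
dequeue(): queue = [95, 54]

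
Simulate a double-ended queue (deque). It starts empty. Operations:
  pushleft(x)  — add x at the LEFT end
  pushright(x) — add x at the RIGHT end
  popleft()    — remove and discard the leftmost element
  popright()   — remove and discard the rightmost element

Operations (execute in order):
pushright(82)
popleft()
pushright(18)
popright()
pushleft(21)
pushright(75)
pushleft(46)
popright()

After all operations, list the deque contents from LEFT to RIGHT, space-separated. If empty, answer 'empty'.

Answer: 46 21

Derivation:
pushright(82): [82]
popleft(): []
pushright(18): [18]
popright(): []
pushleft(21): [21]
pushright(75): [21, 75]
pushleft(46): [46, 21, 75]
popright(): [46, 21]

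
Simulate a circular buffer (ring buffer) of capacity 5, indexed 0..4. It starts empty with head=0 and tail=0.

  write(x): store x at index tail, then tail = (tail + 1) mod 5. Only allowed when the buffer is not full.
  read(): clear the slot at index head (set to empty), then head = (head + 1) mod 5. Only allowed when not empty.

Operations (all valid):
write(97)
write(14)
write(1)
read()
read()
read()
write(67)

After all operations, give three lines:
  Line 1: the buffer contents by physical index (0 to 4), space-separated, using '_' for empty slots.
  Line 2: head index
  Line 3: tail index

Answer: _ _ _ 67 _
3
4

Derivation:
write(97): buf=[97 _ _ _ _], head=0, tail=1, size=1
write(14): buf=[97 14 _ _ _], head=0, tail=2, size=2
write(1): buf=[97 14 1 _ _], head=0, tail=3, size=3
read(): buf=[_ 14 1 _ _], head=1, tail=3, size=2
read(): buf=[_ _ 1 _ _], head=2, tail=3, size=1
read(): buf=[_ _ _ _ _], head=3, tail=3, size=0
write(67): buf=[_ _ _ 67 _], head=3, tail=4, size=1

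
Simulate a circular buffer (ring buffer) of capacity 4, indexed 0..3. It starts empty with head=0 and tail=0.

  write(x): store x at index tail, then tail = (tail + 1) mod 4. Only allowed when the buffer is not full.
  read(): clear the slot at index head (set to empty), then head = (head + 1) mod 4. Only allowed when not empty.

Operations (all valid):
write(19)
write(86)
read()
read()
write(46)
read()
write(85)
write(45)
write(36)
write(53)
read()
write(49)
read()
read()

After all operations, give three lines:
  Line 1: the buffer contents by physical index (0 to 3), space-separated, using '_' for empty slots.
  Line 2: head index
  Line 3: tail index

write(19): buf=[19 _ _ _], head=0, tail=1, size=1
write(86): buf=[19 86 _ _], head=0, tail=2, size=2
read(): buf=[_ 86 _ _], head=1, tail=2, size=1
read(): buf=[_ _ _ _], head=2, tail=2, size=0
write(46): buf=[_ _ 46 _], head=2, tail=3, size=1
read(): buf=[_ _ _ _], head=3, tail=3, size=0
write(85): buf=[_ _ _ 85], head=3, tail=0, size=1
write(45): buf=[45 _ _ 85], head=3, tail=1, size=2
write(36): buf=[45 36 _ 85], head=3, tail=2, size=3
write(53): buf=[45 36 53 85], head=3, tail=3, size=4
read(): buf=[45 36 53 _], head=0, tail=3, size=3
write(49): buf=[45 36 53 49], head=0, tail=0, size=4
read(): buf=[_ 36 53 49], head=1, tail=0, size=3
read(): buf=[_ _ 53 49], head=2, tail=0, size=2

Answer: _ _ 53 49
2
0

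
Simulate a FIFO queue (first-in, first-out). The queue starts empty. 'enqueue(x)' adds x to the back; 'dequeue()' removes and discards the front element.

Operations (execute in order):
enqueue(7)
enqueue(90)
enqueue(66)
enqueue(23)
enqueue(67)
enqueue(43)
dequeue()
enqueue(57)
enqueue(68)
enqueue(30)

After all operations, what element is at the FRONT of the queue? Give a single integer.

enqueue(7): queue = [7]
enqueue(90): queue = [7, 90]
enqueue(66): queue = [7, 90, 66]
enqueue(23): queue = [7, 90, 66, 23]
enqueue(67): queue = [7, 90, 66, 23, 67]
enqueue(43): queue = [7, 90, 66, 23, 67, 43]
dequeue(): queue = [90, 66, 23, 67, 43]
enqueue(57): queue = [90, 66, 23, 67, 43, 57]
enqueue(68): queue = [90, 66, 23, 67, 43, 57, 68]
enqueue(30): queue = [90, 66, 23, 67, 43, 57, 68, 30]

Answer: 90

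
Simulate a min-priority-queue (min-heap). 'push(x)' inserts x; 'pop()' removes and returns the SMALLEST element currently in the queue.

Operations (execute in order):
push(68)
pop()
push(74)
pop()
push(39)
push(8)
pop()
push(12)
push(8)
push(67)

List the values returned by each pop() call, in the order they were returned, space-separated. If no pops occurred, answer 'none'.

Answer: 68 74 8

Derivation:
push(68): heap contents = [68]
pop() → 68: heap contents = []
push(74): heap contents = [74]
pop() → 74: heap contents = []
push(39): heap contents = [39]
push(8): heap contents = [8, 39]
pop() → 8: heap contents = [39]
push(12): heap contents = [12, 39]
push(8): heap contents = [8, 12, 39]
push(67): heap contents = [8, 12, 39, 67]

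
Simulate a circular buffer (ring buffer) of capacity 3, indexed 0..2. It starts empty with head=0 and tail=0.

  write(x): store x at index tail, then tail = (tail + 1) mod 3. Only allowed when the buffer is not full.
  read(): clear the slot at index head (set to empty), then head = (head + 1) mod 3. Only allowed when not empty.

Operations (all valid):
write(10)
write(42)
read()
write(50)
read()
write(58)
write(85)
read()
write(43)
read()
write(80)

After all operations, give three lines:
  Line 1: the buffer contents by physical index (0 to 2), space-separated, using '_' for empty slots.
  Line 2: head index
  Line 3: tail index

write(10): buf=[10 _ _], head=0, tail=1, size=1
write(42): buf=[10 42 _], head=0, tail=2, size=2
read(): buf=[_ 42 _], head=1, tail=2, size=1
write(50): buf=[_ 42 50], head=1, tail=0, size=2
read(): buf=[_ _ 50], head=2, tail=0, size=1
write(58): buf=[58 _ 50], head=2, tail=1, size=2
write(85): buf=[58 85 50], head=2, tail=2, size=3
read(): buf=[58 85 _], head=0, tail=2, size=2
write(43): buf=[58 85 43], head=0, tail=0, size=3
read(): buf=[_ 85 43], head=1, tail=0, size=2
write(80): buf=[80 85 43], head=1, tail=1, size=3

Answer: 80 85 43
1
1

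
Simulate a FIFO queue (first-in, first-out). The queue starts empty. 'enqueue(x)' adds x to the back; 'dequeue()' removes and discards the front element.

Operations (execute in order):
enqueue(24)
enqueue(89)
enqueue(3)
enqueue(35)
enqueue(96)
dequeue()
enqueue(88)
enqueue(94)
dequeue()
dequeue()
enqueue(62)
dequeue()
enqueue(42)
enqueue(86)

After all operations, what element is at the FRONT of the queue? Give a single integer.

Answer: 96

Derivation:
enqueue(24): queue = [24]
enqueue(89): queue = [24, 89]
enqueue(3): queue = [24, 89, 3]
enqueue(35): queue = [24, 89, 3, 35]
enqueue(96): queue = [24, 89, 3, 35, 96]
dequeue(): queue = [89, 3, 35, 96]
enqueue(88): queue = [89, 3, 35, 96, 88]
enqueue(94): queue = [89, 3, 35, 96, 88, 94]
dequeue(): queue = [3, 35, 96, 88, 94]
dequeue(): queue = [35, 96, 88, 94]
enqueue(62): queue = [35, 96, 88, 94, 62]
dequeue(): queue = [96, 88, 94, 62]
enqueue(42): queue = [96, 88, 94, 62, 42]
enqueue(86): queue = [96, 88, 94, 62, 42, 86]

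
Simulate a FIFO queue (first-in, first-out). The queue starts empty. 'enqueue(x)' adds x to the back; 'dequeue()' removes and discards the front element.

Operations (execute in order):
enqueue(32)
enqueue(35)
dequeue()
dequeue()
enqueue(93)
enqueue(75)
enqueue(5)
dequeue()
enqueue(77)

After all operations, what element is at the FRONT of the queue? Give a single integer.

Answer: 75

Derivation:
enqueue(32): queue = [32]
enqueue(35): queue = [32, 35]
dequeue(): queue = [35]
dequeue(): queue = []
enqueue(93): queue = [93]
enqueue(75): queue = [93, 75]
enqueue(5): queue = [93, 75, 5]
dequeue(): queue = [75, 5]
enqueue(77): queue = [75, 5, 77]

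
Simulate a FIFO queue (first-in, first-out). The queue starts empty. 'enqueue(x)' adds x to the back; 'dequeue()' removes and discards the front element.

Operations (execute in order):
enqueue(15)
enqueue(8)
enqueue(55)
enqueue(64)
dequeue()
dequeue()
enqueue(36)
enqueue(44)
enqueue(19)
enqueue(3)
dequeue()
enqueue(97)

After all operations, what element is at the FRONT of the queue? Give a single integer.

Answer: 64

Derivation:
enqueue(15): queue = [15]
enqueue(8): queue = [15, 8]
enqueue(55): queue = [15, 8, 55]
enqueue(64): queue = [15, 8, 55, 64]
dequeue(): queue = [8, 55, 64]
dequeue(): queue = [55, 64]
enqueue(36): queue = [55, 64, 36]
enqueue(44): queue = [55, 64, 36, 44]
enqueue(19): queue = [55, 64, 36, 44, 19]
enqueue(3): queue = [55, 64, 36, 44, 19, 3]
dequeue(): queue = [64, 36, 44, 19, 3]
enqueue(97): queue = [64, 36, 44, 19, 3, 97]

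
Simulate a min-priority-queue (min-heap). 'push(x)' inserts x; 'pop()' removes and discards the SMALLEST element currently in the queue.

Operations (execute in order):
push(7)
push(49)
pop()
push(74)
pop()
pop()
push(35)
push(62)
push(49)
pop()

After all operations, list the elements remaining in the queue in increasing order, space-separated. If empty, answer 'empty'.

Answer: 49 62

Derivation:
push(7): heap contents = [7]
push(49): heap contents = [7, 49]
pop() → 7: heap contents = [49]
push(74): heap contents = [49, 74]
pop() → 49: heap contents = [74]
pop() → 74: heap contents = []
push(35): heap contents = [35]
push(62): heap contents = [35, 62]
push(49): heap contents = [35, 49, 62]
pop() → 35: heap contents = [49, 62]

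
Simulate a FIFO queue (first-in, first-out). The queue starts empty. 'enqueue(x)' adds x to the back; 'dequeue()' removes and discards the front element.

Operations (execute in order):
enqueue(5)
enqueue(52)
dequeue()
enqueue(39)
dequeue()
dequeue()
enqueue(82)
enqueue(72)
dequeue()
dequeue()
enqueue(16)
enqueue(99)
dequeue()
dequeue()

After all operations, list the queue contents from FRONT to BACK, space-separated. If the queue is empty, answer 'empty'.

Answer: empty

Derivation:
enqueue(5): [5]
enqueue(52): [5, 52]
dequeue(): [52]
enqueue(39): [52, 39]
dequeue(): [39]
dequeue(): []
enqueue(82): [82]
enqueue(72): [82, 72]
dequeue(): [72]
dequeue(): []
enqueue(16): [16]
enqueue(99): [16, 99]
dequeue(): [99]
dequeue(): []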